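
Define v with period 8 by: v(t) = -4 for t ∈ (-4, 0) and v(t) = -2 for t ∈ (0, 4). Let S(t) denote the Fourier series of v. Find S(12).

t = 12 differs from t = 4 by 1 full period(s), and the series is 8-periodic.
At t = 4 the one-sided limits are v(4^-) = -2 and v(4^+) = -4.
By Dirichlet's theorem the series converges to their average, [(-2) + (-4)]/2 = -3.

-3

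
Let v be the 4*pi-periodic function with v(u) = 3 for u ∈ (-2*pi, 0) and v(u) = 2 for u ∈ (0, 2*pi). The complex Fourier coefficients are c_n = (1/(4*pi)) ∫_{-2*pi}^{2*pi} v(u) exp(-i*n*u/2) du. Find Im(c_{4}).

Since v is real-valued, Im(c_{4}) = -(1/(4*pi)) ∫_{-2*pi}^{2*pi} v(u) sin(2*u) du = -b_{4}/2.
Split the integral at the breakpoints.
Directly, an antiderivative of (3) sin(2*u) is -3*cos(2*u)/2; evaluating from -2*pi to 0: ∫_{-2*pi}^{0} (3) sin(2*u) du = (-3/2) - (-3/2) = 0.
Directly, an antiderivative of (2) sin(2*u) is -cos(2*u); evaluating from 0 to 2*pi: ∫_{0}^{2*pi} (2) sin(2*u) du = (-1) - (-1) = 0.
So ∫_{-2*pi}^{2*pi} v(u) sin(2*u) du = 0.
Hence Im(c_{4}) = (-1/(4*pi))·(0) = 0.

0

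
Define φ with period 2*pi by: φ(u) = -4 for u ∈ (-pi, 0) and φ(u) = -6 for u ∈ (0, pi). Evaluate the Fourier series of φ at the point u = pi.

-5

At u = pi the one-sided limits are φ(pi^-) = -6 and φ(pi^+) = -4.
By Dirichlet's theorem the series converges to their average, [(-6) + (-4)]/2 = -5.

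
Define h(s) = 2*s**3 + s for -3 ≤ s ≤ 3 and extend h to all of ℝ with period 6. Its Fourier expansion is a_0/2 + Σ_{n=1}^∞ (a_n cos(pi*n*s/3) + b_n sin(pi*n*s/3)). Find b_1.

-648/pi**3 + 114/pi

b_1 = 1/3 ∫_{-3}^{3} h(s) sin(pi*s/3) ds.
h is odd and sin(pi*s/3) is odd, so the integrand is even and b_1 = 2/3 ∫_0^{3} h(s) sin(pi*s/3) ds.
Integrating by parts three times (tabular method), an antiderivative of (2*s**3 + s) sin(pi*s/3) is -6*s**3*cos(pi*s/3)/pi + 54*s**2*sin(pi*s/3)/pi**2 - 3*s*cos(pi*s/3)/pi + 324*s*cos(pi*s/3)/pi**3 - 972*sin(pi*s/3)/pi**4 + 9*sin(pi*s/3)/pi**2; evaluating from 0 to 3: ∫_{0}^{3} (2*s**3 + s) sin(pi*s/3) ds = (-972/pi**3 + 171/pi) - (0) = -972/pi**3 + 171/pi.
Hence b_1 = (2/3)·(-972/pi**3 + 171/pi) = -648/pi**3 + 114/pi.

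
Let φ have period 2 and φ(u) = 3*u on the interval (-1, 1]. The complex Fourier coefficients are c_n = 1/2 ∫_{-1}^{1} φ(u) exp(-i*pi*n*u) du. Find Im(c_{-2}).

Since φ is real-valued, Im(c_{-2}) = -1/2 ∫_{-1}^{1} φ(u) sin(-2*pi*u) du = b_{2}/2.
φ is odd and sin(-2*pi*u) is odd, so the integrand is even: ∫_{-1}^{1} φ(u) sin(-2*pi*u) du = 2∫_0^{1} φ(u) sin(-2*pi*u) du.
Integrating by parts (boundary term plus one more integral), an antiderivative of (3*u) sin(-2*pi*u) is 3*u*cos(2*pi*u)/(2*pi) - 3*sin(2*pi*u)/(4*pi**2); evaluating from 0 to 1: ∫_{0}^{1} (3*u) sin(-2*pi*u) du = (3/(2*pi)) - (0) = 3/(2*pi).
So ∫_{-1}^{1} φ(u) sin(-2*pi*u) du = 3/pi.
Hence Im(c_{-2}) = (-1/2)·(3/pi) = -3/(2*pi).

-3/(2*pi)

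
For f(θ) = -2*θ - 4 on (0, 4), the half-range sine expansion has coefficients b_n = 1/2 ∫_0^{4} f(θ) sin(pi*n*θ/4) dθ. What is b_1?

b_1 = 1/2 ∫_0^{4} (-2*θ - 4) sin(pi*θ/4) dθ.
Integrating by parts (boundary term plus one more integral), an antiderivative of (-2*θ - 4) sin(pi*θ/4) is 8*θ*cos(pi*θ/4)/pi - 32*sin(pi*θ/4)/pi**2 + 16*cos(pi*θ/4)/pi; evaluating from 0 to 4: ∫_{0}^{4} (-2*θ - 4) sin(pi*θ/4) dθ = (-48/pi) - (16/pi) = -64/pi.
Hence b_1 = (1/2)·(-64/pi) = -32/pi.

-32/pi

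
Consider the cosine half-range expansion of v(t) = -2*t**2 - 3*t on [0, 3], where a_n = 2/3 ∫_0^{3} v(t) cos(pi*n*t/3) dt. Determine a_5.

a_5 = 2/3 ∫_0^{3} (-2*t**2 - 3*t) cos(5*pi*t/3) dt.
Integrating by parts twice (tabular method), an antiderivative of (-2*t**2 - 3*t) cos(5*pi*t/3) is -6*t**2*sin(5*pi*t/3)/(5*pi) - 9*t*sin(5*pi*t/3)/(5*pi) - 36*t*cos(5*pi*t/3)/(25*pi**2) + 108*sin(5*pi*t/3)/(125*pi**3) - 27*cos(5*pi*t/3)/(25*pi**2); evaluating from 0 to 3: ∫_{0}^{3} (-2*t**2 - 3*t) cos(5*pi*t/3) dt = (27/(5*pi**2)) - (-27/(25*pi**2)) = 162/(25*pi**2).
Hence a_5 = (2/3)·(162/(25*pi**2)) = 108/(25*pi**2).

108/(25*pi**2)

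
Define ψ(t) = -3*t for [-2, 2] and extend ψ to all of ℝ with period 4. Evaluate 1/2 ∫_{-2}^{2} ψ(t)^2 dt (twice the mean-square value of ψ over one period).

24

1/2 ∫_{-2}^{2} ψ(t)^2 dt = 1/2 · (48) = 24.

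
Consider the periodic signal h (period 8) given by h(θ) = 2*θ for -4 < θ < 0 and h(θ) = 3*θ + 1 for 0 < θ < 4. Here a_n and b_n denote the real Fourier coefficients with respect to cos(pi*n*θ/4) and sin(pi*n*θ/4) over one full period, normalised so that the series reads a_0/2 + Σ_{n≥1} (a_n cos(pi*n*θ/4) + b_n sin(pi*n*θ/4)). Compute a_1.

a_1 = 1/4 ∫_{-4}^{4} h(θ) cos(pi*θ/4) dθ.
Split the integral at the breakpoints.
Integrating by parts (boundary term plus one more integral), an antiderivative of (2*θ) cos(pi*θ/4) is 8*θ*sin(pi*θ/4)/pi + 32*cos(pi*θ/4)/pi**2; evaluating from -4 to 0: ∫_{-4}^{0} (2*θ) cos(pi*θ/4) dθ = (32/pi**2) - (-32/pi**2) = 64/pi**2.
Integrating by parts (boundary term plus one more integral), an antiderivative of (3*θ + 1) cos(pi*θ/4) is 12*θ*sin(pi*θ/4)/pi + 4*sin(pi*θ/4)/pi + 48*cos(pi*θ/4)/pi**2; evaluating from 0 to 4: ∫_{0}^{4} (3*θ + 1) cos(pi*θ/4) dθ = (-48/pi**2) - (48/pi**2) = -96/pi**2.
Summing the pieces and multiplying by (1/4) gives a_1 = -8/pi**2.

-8/pi**2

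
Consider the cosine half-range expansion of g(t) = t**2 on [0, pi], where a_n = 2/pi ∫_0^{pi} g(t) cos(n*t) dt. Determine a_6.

1/9

a_6 = 2/pi ∫_0^{pi} (t**2) cos(6*t) dt.
Integrating by parts twice (tabular method), an antiderivative of (t**2) cos(6*t) is t**2*sin(6*t)/6 + t*cos(6*t)/18 - sin(6*t)/108; evaluating from 0 to pi: ∫_{0}^{pi} (t**2) cos(6*t) dt = (pi/18) - (0) = pi/18.
Hence a_6 = (2/pi)·(pi/18) = 1/9.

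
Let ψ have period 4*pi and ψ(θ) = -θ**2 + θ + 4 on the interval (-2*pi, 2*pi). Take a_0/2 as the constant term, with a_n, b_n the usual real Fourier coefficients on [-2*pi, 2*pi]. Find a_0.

8 - 8*pi**2/3

a_0 = (1/(2*pi)) ∫_{-2*pi}^{2*pi} ψ(θ) dθ = (1/(2*pi)) · (16*pi*(3 - pi**2)/3) = 8 - 8*pi**2/3.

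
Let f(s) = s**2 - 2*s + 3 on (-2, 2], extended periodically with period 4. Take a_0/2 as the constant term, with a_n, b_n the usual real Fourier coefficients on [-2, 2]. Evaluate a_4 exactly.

pi**(-2)

a_4 = 1/2 ∫_{-2}^{2} f(s) cos(2*pi*s) ds.
Integrating by parts twice (tabular method), an antiderivative of (s**2 - 2*s + 3) cos(2*pi*s) is s**2*sin(2*pi*s)/(2*pi) - s*sin(2*pi*s)/pi + s*cos(2*pi*s)/(2*pi**2) - sin(2*pi*s)/(4*pi**3) + 3*sin(2*pi*s)/(2*pi) - cos(2*pi*s)/(2*pi**2); evaluating from -2 to 2: ∫_{-2}^{2} (s**2 - 2*s + 3) cos(2*pi*s) ds = (1/(2*pi**2)) - (-3/(2*pi**2)) = 2/pi**2.
Hence a_4 = (1/2)·(2/pi**2) = pi**(-2).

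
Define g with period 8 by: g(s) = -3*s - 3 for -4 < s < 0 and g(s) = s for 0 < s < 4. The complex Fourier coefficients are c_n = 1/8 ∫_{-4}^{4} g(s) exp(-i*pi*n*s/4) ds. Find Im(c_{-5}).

-1/(5*pi)

Since g is real-valued, Im(c_{-5}) = -1/8 ∫_{-4}^{4} g(s) sin(-5*pi*s/4) ds = b_{5}/2.
Split the integral at the breakpoints.
Integrating by parts (boundary term plus one more integral), an antiderivative of (-3*s - 3) sin(-5*pi*s/4) is -12*s*cos(5*pi*s/4)/(5*pi) + 48*sin(5*pi*s/4)/(25*pi**2) - 12*cos(5*pi*s/4)/(5*pi); evaluating from -4 to 0: ∫_{-4}^{0} (-3*s - 3) sin(-5*pi*s/4) ds = (-12/(5*pi)) - (-36/(5*pi)) = 24/(5*pi).
Integrating by parts (boundary term plus one more integral), an antiderivative of (s) sin(-5*pi*s/4) is 4*s*cos(5*pi*s/4)/(5*pi) - 16*sin(5*pi*s/4)/(25*pi**2); evaluating from 0 to 4: ∫_{0}^{4} (s) sin(-5*pi*s/4) ds = (-16/(5*pi)) - (0) = -16/(5*pi).
So ∫_{-4}^{4} g(s) sin(-5*pi*s/4) ds = 8/(5*pi).
Hence Im(c_{-5}) = (-1/8)·(8/(5*pi)) = -1/(5*pi).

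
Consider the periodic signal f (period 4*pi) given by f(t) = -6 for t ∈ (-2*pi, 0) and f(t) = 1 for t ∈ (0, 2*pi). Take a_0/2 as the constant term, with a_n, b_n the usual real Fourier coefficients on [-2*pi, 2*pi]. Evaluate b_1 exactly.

b_1 = (1/(2*pi)) ∫_{-2*pi}^{2*pi} f(t) sin(t/2) dt.
Split the integral at the breakpoints.
Directly, an antiderivative of (-6) sin(t/2) is 12*cos(t/2); evaluating from -2*pi to 0: ∫_{-2*pi}^{0} (-6) sin(t/2) dt = (12) - (-12) = 24.
Directly, an antiderivative of (1) sin(t/2) is -2*cos(t/2); evaluating from 0 to 2*pi: ∫_{0}^{2*pi} (1) sin(t/2) dt = (2) - (-2) = 4.
Summing the pieces and multiplying by (1/(2*pi)) gives b_1 = 14/pi.

14/pi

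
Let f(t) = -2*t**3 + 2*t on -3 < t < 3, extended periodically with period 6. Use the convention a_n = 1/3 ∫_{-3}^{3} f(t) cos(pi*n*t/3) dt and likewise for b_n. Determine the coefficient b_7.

24*(27 - 196*pi**2)/(343*pi**3)

b_7 = 1/3 ∫_{-3}^{3} f(t) sin(7*pi*t/3) dt.
f is odd and sin(7*pi*t/3) is odd, so the integrand is even and b_7 = 2/3 ∫_0^{3} f(t) sin(7*pi*t/3) dt.
Integrating by parts three times (tabular method), an antiderivative of (-2*t**3 + 2*t) sin(7*pi*t/3) is 6*t**3*cos(7*pi*t/3)/(7*pi) - 54*t**2*sin(7*pi*t/3)/(49*pi**2) - 6*t*cos(7*pi*t/3)/(7*pi) - 324*t*cos(7*pi*t/3)/(343*pi**3) + 972*sin(7*pi*t/3)/(2401*pi**4) + 18*sin(7*pi*t/3)/(49*pi**2); evaluating from 0 to 3: ∫_{0}^{3} (-2*t**3 + 2*t) sin(7*pi*t/3) dt = (36*(27 - 196*pi**2)/(343*pi**3)) - (0) = 36*(27 - 196*pi**2)/(343*pi**3).
Hence b_7 = (2/3)·(36*(27 - 196*pi**2)/(343*pi**3)) = 24*(27 - 196*pi**2)/(343*pi**3).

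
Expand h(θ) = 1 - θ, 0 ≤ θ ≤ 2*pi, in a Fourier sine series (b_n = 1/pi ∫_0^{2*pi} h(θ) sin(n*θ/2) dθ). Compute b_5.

b_5 = 1/pi ∫_0^{2*pi} (1 - θ) sin(5*θ/2) dθ.
Integrating by parts (boundary term plus one more integral), an antiderivative of (1 - θ) sin(5*θ/2) is 2*θ*cos(5*θ/2)/5 - 4*sin(5*θ/2)/25 - 2*cos(5*θ/2)/5; evaluating from 0 to 2*pi: ∫_{0}^{2*pi} (1 - θ) sin(5*θ/2) dθ = (2/5 - 4*pi/5) - (-2/5) = 4/5 - 4*pi/5.
Hence b_5 = (1/pi)·(4/5 - 4*pi/5) = 4*(1 - pi)/(5*pi).

4*(1 - pi)/(5*pi)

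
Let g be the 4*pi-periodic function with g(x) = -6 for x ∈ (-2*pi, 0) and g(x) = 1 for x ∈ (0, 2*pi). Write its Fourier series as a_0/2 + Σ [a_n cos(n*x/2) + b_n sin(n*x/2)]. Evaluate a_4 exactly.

a_4 = (1/(2*pi)) ∫_{-2*pi}^{2*pi} g(x) cos(2*x) dx.
Split the integral at the breakpoints.
Directly, an antiderivative of (-6) cos(2*x) is -3*sin(2*x); evaluating from -2*pi to 0: ∫_{-2*pi}^{0} (-6) cos(2*x) dx = (0) - (0) = 0.
Directly, an antiderivative of (1) cos(2*x) is sin(2*x)/2; evaluating from 0 to 2*pi: ∫_{0}^{2*pi} (1) cos(2*x) dx = (0) - (0) = 0.
Summing the pieces and multiplying by (1/(2*pi)) gives a_4 = 0.

0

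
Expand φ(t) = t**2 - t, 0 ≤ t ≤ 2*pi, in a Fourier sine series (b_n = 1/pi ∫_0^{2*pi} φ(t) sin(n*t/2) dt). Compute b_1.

b_1 = 1/pi ∫_0^{2*pi} (t**2 - t) sin(t/2) dt.
Integrating by parts twice (tabular method), an antiderivative of (t**2 - t) sin(t/2) is -2*t**2*cos(t/2) + 8*t*sin(t/2) + 2*t*cos(t/2) - 4*sin(t/2) + 16*cos(t/2); evaluating from 0 to 2*pi: ∫_{0}^{2*pi} (t**2 - t) sin(t/2) dt = (-16 - 4*pi + 8*pi**2) - (16) = -32 - 4*pi + 8*pi**2.
Hence b_1 = (1/pi)·(-32 - 4*pi + 8*pi**2) = -32/pi - 4 + 8*pi.

-32/pi - 4 + 8*pi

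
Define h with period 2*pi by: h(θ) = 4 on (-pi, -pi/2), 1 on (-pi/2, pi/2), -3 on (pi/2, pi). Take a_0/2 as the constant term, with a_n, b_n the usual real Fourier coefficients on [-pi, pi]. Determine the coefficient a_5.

1/(5*pi)

a_5 = 1/pi ∫_{-pi}^{pi} h(θ) cos(5*θ) dθ.
Split the integral at the breakpoints.
Directly, an antiderivative of (4) cos(5*θ) is 4*sin(5*θ)/5; evaluating from -pi to -pi/2: ∫_{-pi}^{-pi/2} (4) cos(5*θ) dθ = (-4/5) - (0) = -4/5.
Directly, an antiderivative of (1) cos(5*θ) is sin(5*θ)/5; evaluating from -pi/2 to pi/2: ∫_{-pi/2}^{pi/2} (1) cos(5*θ) dθ = (1/5) - (-1/5) = 2/5.
Directly, an antiderivative of (-3) cos(5*θ) is -3*sin(5*θ)/5; evaluating from pi/2 to pi: ∫_{pi/2}^{pi} (-3) cos(5*θ) dθ = (0) - (-3/5) = 3/5.
Summing the pieces and multiplying by (1/pi) gives a_5 = 1/(5*pi).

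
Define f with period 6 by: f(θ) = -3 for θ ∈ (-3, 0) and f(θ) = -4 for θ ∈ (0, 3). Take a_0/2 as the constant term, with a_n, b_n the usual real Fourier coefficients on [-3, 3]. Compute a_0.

-7

a_0 = 1/3 ∫_{-3}^{3} f(θ) dθ = 1/3 · (-21) = -7.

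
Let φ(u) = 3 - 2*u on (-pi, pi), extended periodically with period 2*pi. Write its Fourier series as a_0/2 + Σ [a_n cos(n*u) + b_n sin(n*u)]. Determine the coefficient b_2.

2

b_2 = 1/pi ∫_{-pi}^{pi} φ(u) sin(2*u) du.
Integrating by parts (boundary term plus one more integral), an antiderivative of (3 - 2*u) sin(2*u) is u*cos(2*u) - sin(2*u)/2 - 3*cos(2*u)/2; evaluating from -pi to pi: ∫_{-pi}^{pi} (3 - 2*u) sin(2*u) du = (-3/2 + pi) - (-pi - 3/2) = 2*pi.
Hence b_2 = (1/pi)·(2*pi) = 2.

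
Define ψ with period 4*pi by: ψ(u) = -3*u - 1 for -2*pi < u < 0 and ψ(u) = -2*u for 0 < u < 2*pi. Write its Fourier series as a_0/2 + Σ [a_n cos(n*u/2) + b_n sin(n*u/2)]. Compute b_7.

2*(1 - 5*pi)/(7*pi)

b_7 = (1/(2*pi)) ∫_{-2*pi}^{2*pi} ψ(u) sin(7*u/2) du.
Split the integral at the breakpoints.
Integrating by parts (boundary term plus one more integral), an antiderivative of (-3*u - 1) sin(7*u/2) is 6*u*cos(7*u/2)/7 - 12*sin(7*u/2)/49 + 2*cos(7*u/2)/7; evaluating from -2*pi to 0: ∫_{-2*pi}^{0} (-3*u - 1) sin(7*u/2) du = (2/7) - (-2/7 + 12*pi/7) = 4/7 - 12*pi/7.
Integrating by parts (boundary term plus one more integral), an antiderivative of (-2*u) sin(7*u/2) is 4*u*cos(7*u/2)/7 - 8*sin(7*u/2)/49; evaluating from 0 to 2*pi: ∫_{0}^{2*pi} (-2*u) sin(7*u/2) du = (-8*pi/7) - (0) = -8*pi/7.
Summing the pieces and multiplying by (1/(2*pi)) gives b_7 = 2*(1 - 5*pi)/(7*pi).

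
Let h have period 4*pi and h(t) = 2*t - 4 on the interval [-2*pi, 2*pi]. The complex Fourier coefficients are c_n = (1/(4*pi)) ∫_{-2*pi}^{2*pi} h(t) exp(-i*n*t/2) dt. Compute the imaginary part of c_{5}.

Since h is real-valued, Im(c_{5}) = -(1/(4*pi)) ∫_{-2*pi}^{2*pi} h(t) sin(5*t/2) dt = -b_{5}/2.
Integrating by parts (boundary term plus one more integral), an antiderivative of (2*t - 4) sin(5*t/2) is -4*t*cos(5*t/2)/5 + 8*sin(5*t/2)/25 + 8*cos(5*t/2)/5; evaluating from -2*pi to 2*pi: ∫_{-2*pi}^{2*pi} (2*t - 4) sin(5*t/2) dt = (-8/5 + 8*pi/5) - (-8*pi/5 - 8/5) = 16*pi/5.
Hence Im(c_{5}) = (-1/(4*pi))·(16*pi/5) = -4/5.

-4/5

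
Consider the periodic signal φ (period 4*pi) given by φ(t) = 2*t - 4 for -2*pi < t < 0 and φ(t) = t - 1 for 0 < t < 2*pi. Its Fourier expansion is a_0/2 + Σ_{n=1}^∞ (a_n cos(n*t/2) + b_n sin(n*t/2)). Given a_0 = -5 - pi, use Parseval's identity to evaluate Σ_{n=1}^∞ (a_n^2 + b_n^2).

Parseval: a_0^2/2 + Σ_{n≥1} (a_n^2+b_n^2) = (1/(2*pi)) ∫_{-2*pi}^{2*pi} φ(t)^2 dt = 17 + 14*pi + 20*pi**2/3.
Subtract a_0^2/2 = (pi + 5)**2/2: Σ (a_n^2+b_n^2) = 9/2 + 9*pi + 37*pi**2/6.

9/2 + 9*pi + 37*pi**2/6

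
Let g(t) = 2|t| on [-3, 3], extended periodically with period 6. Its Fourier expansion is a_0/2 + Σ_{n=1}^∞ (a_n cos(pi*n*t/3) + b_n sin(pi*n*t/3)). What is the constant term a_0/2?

a_0 = 1/3 ∫_{-3}^{3} g(t) dt = 1/3 · (18) = 6.
So the constant term a_0/2 = 3.

3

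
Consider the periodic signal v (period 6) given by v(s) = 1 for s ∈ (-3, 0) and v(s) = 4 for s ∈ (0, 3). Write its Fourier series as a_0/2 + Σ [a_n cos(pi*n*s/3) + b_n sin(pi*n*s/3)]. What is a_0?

5

a_0 = 1/3 ∫_{-3}^{3} v(s) ds = 1/3 · (15) = 5.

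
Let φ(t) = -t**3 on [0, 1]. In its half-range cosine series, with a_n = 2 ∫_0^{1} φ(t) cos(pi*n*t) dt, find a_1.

6*(-4 + pi**2)/pi**4

a_1 = 2 ∫_0^{1} (-t**3) cos(pi*t) dt.
Integrating by parts three times (tabular method), an antiderivative of (-t**3) cos(pi*t) is -t**3*sin(pi*t)/pi - 3*t**2*cos(pi*t)/pi**2 + 6*t*sin(pi*t)/pi**3 + 6*cos(pi*t)/pi**4; evaluating from 0 to 1: ∫_{0}^{1} (-t**3) cos(pi*t) dt = (3*(-2 + pi**2)/pi**4) - (6/pi**4) = 3*(-4 + pi**2)/pi**4.
Hence a_1 = 2·(3*(-4 + pi**2)/pi**4) = 6*(-4 + pi**2)/pi**4.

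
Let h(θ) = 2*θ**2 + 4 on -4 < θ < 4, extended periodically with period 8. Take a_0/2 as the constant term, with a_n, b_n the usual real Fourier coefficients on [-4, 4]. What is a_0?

a_0 = 1/4 ∫_{-4}^{4} h(θ) dθ = 1/4 · (352/3) = 88/3.

88/3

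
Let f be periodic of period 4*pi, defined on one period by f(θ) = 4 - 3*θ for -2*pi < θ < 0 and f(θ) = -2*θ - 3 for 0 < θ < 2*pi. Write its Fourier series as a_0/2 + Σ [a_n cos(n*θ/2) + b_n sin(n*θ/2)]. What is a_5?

-4/(25*pi)

a_5 = (1/(2*pi)) ∫_{-2*pi}^{2*pi} f(θ) cos(5*θ/2) dθ.
Split the integral at the breakpoints.
Integrating by parts (boundary term plus one more integral), an antiderivative of (4 - 3*θ) cos(5*θ/2) is -6*θ*sin(5*θ/2)/5 + 8*sin(5*θ/2)/5 - 12*cos(5*θ/2)/25; evaluating from -2*pi to 0: ∫_{-2*pi}^{0} (4 - 3*θ) cos(5*θ/2) dθ = (-12/25) - (12/25) = -24/25.
Integrating by parts (boundary term plus one more integral), an antiderivative of (-2*θ - 3) cos(5*θ/2) is -4*θ*sin(5*θ/2)/5 - 6*sin(5*θ/2)/5 - 8*cos(5*θ/2)/25; evaluating from 0 to 2*pi: ∫_{0}^{2*pi} (-2*θ - 3) cos(5*θ/2) dθ = (8/25) - (-8/25) = 16/25.
Summing the pieces and multiplying by (1/(2*pi)) gives a_5 = -4/(25*pi).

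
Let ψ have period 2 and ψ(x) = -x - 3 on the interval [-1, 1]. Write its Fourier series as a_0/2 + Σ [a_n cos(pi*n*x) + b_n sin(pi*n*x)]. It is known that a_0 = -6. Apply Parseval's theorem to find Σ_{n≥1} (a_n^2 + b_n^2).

Parseval: a_0^2/2 + Σ_{n≥1} (a_n^2+b_n^2) = ∫_{-1}^{1} ψ(x)^2 dx = 56/3.
Subtract a_0^2/2 = 18: Σ (a_n^2+b_n^2) = 2/3.

2/3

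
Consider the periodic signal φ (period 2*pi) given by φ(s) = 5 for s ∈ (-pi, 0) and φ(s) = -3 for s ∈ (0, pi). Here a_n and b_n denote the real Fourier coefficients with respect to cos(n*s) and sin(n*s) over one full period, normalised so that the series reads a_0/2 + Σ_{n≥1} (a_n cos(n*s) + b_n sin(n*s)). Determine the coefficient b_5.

b_5 = 1/pi ∫_{-pi}^{pi} φ(s) sin(5*s) ds.
Split the integral at the breakpoints.
Directly, an antiderivative of (5) sin(5*s) is -cos(5*s); evaluating from -pi to 0: ∫_{-pi}^{0} (5) sin(5*s) ds = (-1) - (1) = -2.
Directly, an antiderivative of (-3) sin(5*s) is 3*cos(5*s)/5; evaluating from 0 to pi: ∫_{0}^{pi} (-3) sin(5*s) ds = (-3/5) - (3/5) = -6/5.
Summing the pieces and multiplying by (1/pi) gives b_5 = -16/(5*pi).

-16/(5*pi)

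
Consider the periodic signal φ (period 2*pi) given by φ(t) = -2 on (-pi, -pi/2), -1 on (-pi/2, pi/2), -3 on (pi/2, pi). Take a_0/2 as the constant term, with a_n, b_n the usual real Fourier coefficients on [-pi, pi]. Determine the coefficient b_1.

b_1 = 1/pi ∫_{-pi}^{pi} φ(t) sin(t) dt.
Split the integral at the breakpoints.
Directly, an antiderivative of (-2) sin(t) is 2*cos(t); evaluating from -pi to -pi/2: ∫_{-pi}^{-pi/2} (-2) sin(t) dt = (0) - (-2) = 2.
Directly, an antiderivative of (-1) sin(t) is cos(t); evaluating from -pi/2 to pi/2: ∫_{-pi/2}^{pi/2} (-1) sin(t) dt = (0) - (0) = 0.
Directly, an antiderivative of (-3) sin(t) is 3*cos(t); evaluating from pi/2 to pi: ∫_{pi/2}^{pi} (-3) sin(t) dt = (-3) - (0) = -3.
Summing the pieces and multiplying by (1/pi) gives b_1 = -1/pi.

-1/pi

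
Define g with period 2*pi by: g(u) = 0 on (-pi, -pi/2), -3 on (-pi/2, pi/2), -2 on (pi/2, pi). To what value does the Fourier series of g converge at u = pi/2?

-5/2

At u = pi/2 the one-sided limits are g(pi/2^-) = -3 and g(pi/2^+) = -2.
By Dirichlet's theorem the series converges to their average, [(-3) + (-2)]/2 = -5/2.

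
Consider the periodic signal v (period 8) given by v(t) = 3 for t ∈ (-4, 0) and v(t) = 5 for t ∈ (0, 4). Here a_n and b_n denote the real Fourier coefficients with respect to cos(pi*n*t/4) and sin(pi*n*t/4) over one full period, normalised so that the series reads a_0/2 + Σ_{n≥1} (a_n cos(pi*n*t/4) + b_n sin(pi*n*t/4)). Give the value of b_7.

b_7 = 1/4 ∫_{-4}^{4} v(t) sin(7*pi*t/4) dt.
Split the integral at the breakpoints.
Directly, an antiderivative of (3) sin(7*pi*t/4) is -12*cos(7*pi*t/4)/(7*pi); evaluating from -4 to 0: ∫_{-4}^{0} (3) sin(7*pi*t/4) dt = (-12/(7*pi)) - (12/(7*pi)) = -24/(7*pi).
Directly, an antiderivative of (5) sin(7*pi*t/4) is -20*cos(7*pi*t/4)/(7*pi); evaluating from 0 to 4: ∫_{0}^{4} (5) sin(7*pi*t/4) dt = (20/(7*pi)) - (-20/(7*pi)) = 40/(7*pi).
Summing the pieces and multiplying by (1/4) gives b_7 = 4/(7*pi).

4/(7*pi)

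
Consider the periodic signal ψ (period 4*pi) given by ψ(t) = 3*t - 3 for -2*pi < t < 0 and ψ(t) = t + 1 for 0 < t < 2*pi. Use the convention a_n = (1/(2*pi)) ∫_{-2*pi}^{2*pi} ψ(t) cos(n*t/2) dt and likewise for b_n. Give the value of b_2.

b_2 = (1/(2*pi)) ∫_{-2*pi}^{2*pi} ψ(t) sin(t) dt.
Split the integral at the breakpoints.
Integrating by parts (boundary term plus one more integral), an antiderivative of (3*t - 3) sin(t) is -3*t*cos(t) + 3*sin(t) + 3*cos(t); evaluating from -2*pi to 0: ∫_{-2*pi}^{0} (3*t - 3) sin(t) dt = (3) - (3 + 6*pi) = -6*pi.
Integrating by parts (boundary term plus one more integral), an antiderivative of (t + 1) sin(t) is -t*cos(t) + sin(t) - cos(t); evaluating from 0 to 2*pi: ∫_{0}^{2*pi} (t + 1) sin(t) dt = (-2*pi - 1) - (-1) = -2*pi.
Summing the pieces and multiplying by (1/(2*pi)) gives b_2 = -4.

-4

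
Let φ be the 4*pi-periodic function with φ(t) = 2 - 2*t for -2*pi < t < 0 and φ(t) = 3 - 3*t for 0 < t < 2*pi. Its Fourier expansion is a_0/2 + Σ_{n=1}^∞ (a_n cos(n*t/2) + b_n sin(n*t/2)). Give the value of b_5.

b_5 = (1/(2*pi)) ∫_{-2*pi}^{2*pi} φ(t) sin(5*t/2) dt.
Split the integral at the breakpoints.
Integrating by parts (boundary term plus one more integral), an antiderivative of (2 - 2*t) sin(5*t/2) is 4*t*cos(5*t/2)/5 - 8*sin(5*t/2)/25 - 4*cos(5*t/2)/5; evaluating from -2*pi to 0: ∫_{-2*pi}^{0} (2 - 2*t) sin(5*t/2) dt = (-4/5) - (4/5 + 8*pi/5) = -8*pi/5 - 8/5.
Integrating by parts (boundary term plus one more integral), an antiderivative of (3 - 3*t) sin(5*t/2) is 6*t*cos(5*t/2)/5 - 12*sin(5*t/2)/25 - 6*cos(5*t/2)/5; evaluating from 0 to 2*pi: ∫_{0}^{2*pi} (3 - 3*t) sin(5*t/2) dt = (6/5 - 12*pi/5) - (-6/5) = 12/5 - 12*pi/5.
Summing the pieces and multiplying by (1/(2*pi)) gives b_5 = -2 + 2/(5*pi).

-2 + 2/(5*pi)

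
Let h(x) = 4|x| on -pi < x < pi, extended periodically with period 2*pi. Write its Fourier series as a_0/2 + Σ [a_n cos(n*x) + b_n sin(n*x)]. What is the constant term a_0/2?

2*pi

a_0 = 1/pi ∫_{-pi}^{pi} h(x) dx = 1/pi · (4*pi**2) = 4*pi.
So the constant term a_0/2 = 2*pi.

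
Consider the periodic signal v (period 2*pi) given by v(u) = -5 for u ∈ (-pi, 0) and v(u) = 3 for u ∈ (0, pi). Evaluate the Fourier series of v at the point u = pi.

-1

u = pi differs from u = -pi by 1 full period(s), and the series is 2*pi-periodic.
At u = -pi the one-sided limits are v(-pi^-) = 3 and v(-pi^+) = -5.
By Dirichlet's theorem the series converges to their average, [(3) + (-5)]/2 = -1.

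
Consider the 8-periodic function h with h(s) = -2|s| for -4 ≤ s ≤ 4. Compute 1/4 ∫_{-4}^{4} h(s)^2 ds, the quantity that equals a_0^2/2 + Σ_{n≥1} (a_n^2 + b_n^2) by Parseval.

128/3

1/4 ∫_{-4}^{4} h(s)^2 ds = 1/4 · (512/3) = 128/3.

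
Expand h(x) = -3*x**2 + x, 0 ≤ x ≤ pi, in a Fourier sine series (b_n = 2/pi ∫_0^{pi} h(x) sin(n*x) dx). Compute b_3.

-2*pi + 8/(9*pi) + 2/3

b_3 = 2/pi ∫_0^{pi} (-3*x**2 + x) sin(3*x) dx.
Integrating by parts twice (tabular method), an antiderivative of (-3*x**2 + x) sin(3*x) is x**2*cos(3*x) - 2*x*sin(3*x)/3 - x*cos(3*x)/3 + sin(3*x)/9 - 2*cos(3*x)/9; evaluating from 0 to pi: ∫_{0}^{pi} (-3*x**2 + x) sin(3*x) dx = (-pi**2 + 2/9 + pi/3) - (-2/9) = -pi**2 + 4/9 + pi/3.
Hence b_3 = (2/pi)·(-pi**2 + 4/9 + pi/3) = -2*pi + 8/(9*pi) + 2/3.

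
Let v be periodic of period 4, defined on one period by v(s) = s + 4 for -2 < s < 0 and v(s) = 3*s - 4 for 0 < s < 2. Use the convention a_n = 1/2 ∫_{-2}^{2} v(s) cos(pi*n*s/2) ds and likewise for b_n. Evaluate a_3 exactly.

a_3 = 1/2 ∫_{-2}^{2} v(s) cos(3*pi*s/2) ds.
Split the integral at the breakpoints.
Integrating by parts (boundary term plus one more integral), an antiderivative of (s + 4) cos(3*pi*s/2) is 2*s*sin(3*pi*s/2)/(3*pi) + 8*sin(3*pi*s/2)/(3*pi) + 4*cos(3*pi*s/2)/(9*pi**2); evaluating from -2 to 0: ∫_{-2}^{0} (s + 4) cos(3*pi*s/2) ds = (4/(9*pi**2)) - (-4/(9*pi**2)) = 8/(9*pi**2).
Integrating by parts (boundary term plus one more integral), an antiderivative of (3*s - 4) cos(3*pi*s/2) is 2*s*sin(3*pi*s/2)/pi - 8*sin(3*pi*s/2)/(3*pi) + 4*cos(3*pi*s/2)/(3*pi**2); evaluating from 0 to 2: ∫_{0}^{2} (3*s - 4) cos(3*pi*s/2) ds = (-4/(3*pi**2)) - (4/(3*pi**2)) = -8/(3*pi**2).
Summing the pieces and multiplying by (1/2) gives a_3 = -8/(9*pi**2).

-8/(9*pi**2)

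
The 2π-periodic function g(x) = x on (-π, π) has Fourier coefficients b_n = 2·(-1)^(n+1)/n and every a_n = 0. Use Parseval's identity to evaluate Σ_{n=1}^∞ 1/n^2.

Parseval: Σ b_n^2 = (1/π) ∫_{-π}^{π} g(x)^2 dx = 2*pi**2/3.
Σ b_n^2 = Σ 4/n^2, so Σ 1/n^2 = (2*pi**2/3)/4 = pi**2/6.

pi**2/6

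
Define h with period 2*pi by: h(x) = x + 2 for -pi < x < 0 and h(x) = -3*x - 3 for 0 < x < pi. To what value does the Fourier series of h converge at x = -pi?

-2*pi - 1/2

At x = -pi the one-sided limits are h(-pi^-) = -3*pi - 3 and h(-pi^+) = 2 - pi.
By Dirichlet's theorem the series converges to their average, [(-3*pi - 3) + (2 - pi)]/2 = -2*pi - 1/2.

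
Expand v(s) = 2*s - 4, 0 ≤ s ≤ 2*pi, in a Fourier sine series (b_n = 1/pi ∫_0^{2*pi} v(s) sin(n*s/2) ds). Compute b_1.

8 - 16/pi

b_1 = 1/pi ∫_0^{2*pi} (2*s - 4) sin(s/2) ds.
Integrating by parts (boundary term plus one more integral), an antiderivative of (2*s - 4) sin(s/2) is -4*s*cos(s/2) + 8*sin(s/2) + 8*cos(s/2); evaluating from 0 to 2*pi: ∫_{0}^{2*pi} (2*s - 4) sin(s/2) ds = (-8 + 8*pi) - (8) = -16 + 8*pi.
Hence b_1 = (1/pi)·(-16 + 8*pi) = 8 - 16/pi.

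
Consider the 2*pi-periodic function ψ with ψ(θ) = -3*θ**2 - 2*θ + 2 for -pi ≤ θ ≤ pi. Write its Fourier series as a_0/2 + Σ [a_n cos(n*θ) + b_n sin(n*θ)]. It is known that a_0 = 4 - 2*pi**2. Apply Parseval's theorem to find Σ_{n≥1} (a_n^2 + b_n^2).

8*pi**2*(5 + 3*pi**2)/15

Parseval: a_0^2/2 + Σ_{n≥1} (a_n^2+b_n^2) = 1/pi ∫_{-pi}^{pi} ψ(θ)^2 dθ = -16*pi**2/3 + 8 + 18*pi**4/5.
Subtract a_0^2/2 = 2*(2 - pi**2)**2: Σ (a_n^2+b_n^2) = 8*pi**2*(5 + 3*pi**2)/15.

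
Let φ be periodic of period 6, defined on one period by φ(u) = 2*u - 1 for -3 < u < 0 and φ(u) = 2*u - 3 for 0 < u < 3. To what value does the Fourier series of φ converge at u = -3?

-2

At u = -3 the one-sided limits are φ(-3^-) = 3 and φ(-3^+) = -7.
By Dirichlet's theorem the series converges to their average, [(3) + (-7)]/2 = -2.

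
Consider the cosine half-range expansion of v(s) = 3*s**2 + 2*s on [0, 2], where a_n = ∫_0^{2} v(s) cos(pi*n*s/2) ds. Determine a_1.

-64/pi**2

a_1 = ∫_0^{2} (3*s**2 + 2*s) cos(pi*s/2) ds.
Integrating by parts twice (tabular method), an antiderivative of (3*s**2 + 2*s) cos(pi*s/2) is 6*s**2*sin(pi*s/2)/pi + 4*s*sin(pi*s/2)/pi + 24*s*cos(pi*s/2)/pi**2 - 48*sin(pi*s/2)/pi**3 + 8*cos(pi*s/2)/pi**2; evaluating from 0 to 2: ∫_{0}^{2} (3*s**2 + 2*s) cos(pi*s/2) ds = (-56/pi**2) - (8/pi**2) = -64/pi**2.
Hence a_1 = -64/pi**2.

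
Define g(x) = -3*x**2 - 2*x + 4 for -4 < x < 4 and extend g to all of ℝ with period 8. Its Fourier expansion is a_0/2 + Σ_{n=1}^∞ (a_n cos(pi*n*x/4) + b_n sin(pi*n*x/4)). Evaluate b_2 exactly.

8/pi

b_2 = 1/4 ∫_{-4}^{4} g(x) sin(pi*x/2) dx.
Integrating by parts twice (tabular method), an antiderivative of (-3*x**2 - 2*x + 4) sin(pi*x/2) is 6*x**2*cos(pi*x/2)/pi - 24*x*sin(pi*x/2)/pi**2 + 4*x*cos(pi*x/2)/pi - 8*sin(pi*x/2)/pi**2 - 8*cos(pi*x/2)/pi - 48*cos(pi*x/2)/pi**3; evaluating from -4 to 4: ∫_{-4}^{4} (-3*x**2 - 2*x + 4) sin(pi*x/2) dx = (-48/pi**3 + 104/pi) - (-48/pi**3 + 72/pi) = 32/pi.
Hence b_2 = (1/4)·(32/pi) = 8/pi.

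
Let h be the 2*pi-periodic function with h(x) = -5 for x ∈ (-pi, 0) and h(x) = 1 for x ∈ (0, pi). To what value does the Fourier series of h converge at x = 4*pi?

x = 4*pi differs from x = 0 by 2 full period(s), and the series is 2*pi-periodic.
At x = 0 the one-sided limits are h(0^-) = -5 and h(0^+) = 1.
By Dirichlet's theorem the series converges to their average, [(-5) + (1)]/2 = -2.

-2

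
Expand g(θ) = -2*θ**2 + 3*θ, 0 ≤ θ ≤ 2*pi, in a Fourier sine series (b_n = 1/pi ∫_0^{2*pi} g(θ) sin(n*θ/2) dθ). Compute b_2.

b_2 = 1/pi ∫_0^{2*pi} (-2*θ**2 + 3*θ) sin(θ) dθ.
Integrating by parts twice (tabular method), an antiderivative of (-2*θ**2 + 3*θ) sin(θ) is 2*θ**2*cos(θ) - 4*θ*sin(θ) - 3*θ*cos(θ) + 3*sin(θ) - 4*cos(θ); evaluating from 0 to 2*pi: ∫_{0}^{2*pi} (-2*θ**2 + 3*θ) sin(θ) dθ = (-6*pi - 4 + 8*pi**2) - (-4) = 2*pi*(-3 + 4*pi).
Hence b_2 = (1/pi)·(2*pi*(-3 + 4*pi)) = -6 + 8*pi.

-6 + 8*pi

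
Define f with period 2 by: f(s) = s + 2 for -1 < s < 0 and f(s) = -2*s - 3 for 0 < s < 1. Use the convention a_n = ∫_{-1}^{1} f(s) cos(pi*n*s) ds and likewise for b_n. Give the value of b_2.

1/(2*pi)

b_2 = ∫_{-1}^{1} f(s) sin(2*pi*s) ds.
Split the integral at the breakpoints.
Integrating by parts (boundary term plus one more integral), an antiderivative of (s + 2) sin(2*pi*s) is -s*cos(2*pi*s)/(2*pi) + sin(2*pi*s)/(4*pi**2) - cos(2*pi*s)/pi; evaluating from -1 to 0: ∫_{-1}^{0} (s + 2) sin(2*pi*s) ds = (-1/pi) - (-1/(2*pi)) = -1/(2*pi).
Integrating by parts (boundary term plus one more integral), an antiderivative of (-2*s - 3) sin(2*pi*s) is s*cos(2*pi*s)/pi - sin(2*pi*s)/(2*pi**2) + 3*cos(2*pi*s)/(2*pi); evaluating from 0 to 1: ∫_{0}^{1} (-2*s - 3) sin(2*pi*s) ds = (5/(2*pi)) - (3/(2*pi)) = 1/pi.
Summing the pieces gives b_2 = 1/(2*pi).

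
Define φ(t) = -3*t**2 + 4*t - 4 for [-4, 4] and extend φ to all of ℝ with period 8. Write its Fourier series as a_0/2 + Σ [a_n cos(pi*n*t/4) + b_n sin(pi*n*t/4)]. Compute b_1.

32/pi

b_1 = 1/4 ∫_{-4}^{4} φ(t) sin(pi*t/4) dt.
Integrating by parts twice (tabular method), an antiderivative of (-3*t**2 + 4*t - 4) sin(pi*t/4) is 12*t**2*cos(pi*t/4)/pi - 96*t*sin(pi*t/4)/pi**2 - 16*t*cos(pi*t/4)/pi + 64*sin(pi*t/4)/pi**2 - 384*cos(pi*t/4)/pi**3 + 16*cos(pi*t/4)/pi; evaluating from -4 to 4: ∫_{-4}^{4} (-3*t**2 + 4*t - 4) sin(pi*t/4) dt = (-144/pi + 384/pi**3) - (-272/pi + 384/pi**3) = 128/pi.
Hence b_1 = (1/4)·(128/pi) = 32/pi.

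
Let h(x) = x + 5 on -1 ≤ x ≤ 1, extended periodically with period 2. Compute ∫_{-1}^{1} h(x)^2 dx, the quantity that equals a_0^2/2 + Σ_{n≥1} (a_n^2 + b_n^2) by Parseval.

∫_{-1}^{1} h(x)^2 dx = 152/3.

152/3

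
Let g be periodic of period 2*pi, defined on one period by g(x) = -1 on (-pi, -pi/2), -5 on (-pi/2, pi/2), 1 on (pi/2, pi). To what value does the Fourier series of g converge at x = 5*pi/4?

x = 5*pi/4 differs from x = -3*pi/4 by 1 full period(s), and the series is 2*pi-periodic.
g is continuous at x = -3*pi/4 with value -1, so the series converges to -1 there.

-1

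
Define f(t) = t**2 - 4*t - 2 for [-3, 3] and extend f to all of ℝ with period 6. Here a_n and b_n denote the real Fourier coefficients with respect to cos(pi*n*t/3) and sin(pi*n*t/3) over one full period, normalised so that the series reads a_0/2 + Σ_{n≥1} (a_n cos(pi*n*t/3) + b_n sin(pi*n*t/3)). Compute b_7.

b_7 = 1/3 ∫_{-3}^{3} f(t) sin(7*pi*t/3) dt.
Integrating by parts twice (tabular method), an antiderivative of (t**2 - 4*t - 2) sin(7*pi*t/3) is -3*t**2*cos(7*pi*t/3)/(7*pi) + 18*t*sin(7*pi*t/3)/(49*pi**2) + 12*t*cos(7*pi*t/3)/(7*pi) - 36*sin(7*pi*t/3)/(49*pi**2) + 54*cos(7*pi*t/3)/(343*pi**3) + 6*cos(7*pi*t/3)/(7*pi); evaluating from -3 to 3: ∫_{-3}^{3} (t**2 - 4*t - 2) sin(7*pi*t/3) dt = (3*(-245*pi**2 - 18)/(343*pi**3)) - (3*(-18 + 931*pi**2)/(343*pi**3)) = -72/(7*pi).
Hence b_7 = (1/3)·(-72/(7*pi)) = -24/(7*pi).

-24/(7*pi)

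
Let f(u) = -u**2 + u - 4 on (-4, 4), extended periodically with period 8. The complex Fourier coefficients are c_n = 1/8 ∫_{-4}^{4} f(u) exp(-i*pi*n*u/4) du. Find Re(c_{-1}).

32/pi**2

Since f is real-valued, Re(c_{-1}) = 1/8 ∫_{-4}^{4} f(u) cos(-pi*u/4) du = a_{1}/2.
Integrating by parts twice (tabular method), an antiderivative of (-u**2 + u - 4) cos(-pi*u/4) is -4*u**2*sin(pi*u/4)/pi + 4*u*sin(pi*u/4)/pi - 32*u*cos(pi*u/4)/pi**2 - 16*sin(pi*u/4)/pi + 128*sin(pi*u/4)/pi**3 + 16*cos(pi*u/4)/pi**2; evaluating from -4 to 4: ∫_{-4}^{4} (-u**2 + u - 4) cos(-pi*u/4) du = (112/pi**2) - (-144/pi**2) = 256/pi**2.
Hence Re(c_{-1}) = (1/8)·(256/pi**2) = 32/pi**2.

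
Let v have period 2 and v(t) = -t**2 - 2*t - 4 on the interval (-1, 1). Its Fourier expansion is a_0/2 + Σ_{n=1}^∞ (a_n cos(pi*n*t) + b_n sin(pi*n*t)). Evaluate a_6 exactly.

a_6 = ∫_{-1}^{1} v(t) cos(6*pi*t) dt.
Integrating by parts twice (tabular method), an antiderivative of (-t**2 - 2*t - 4) cos(6*pi*t) is -t**2*sin(6*pi*t)/(6*pi) - t*sin(6*pi*t)/(3*pi) - t*cos(6*pi*t)/(18*pi**2) - 2*sin(6*pi*t)/(3*pi) + sin(6*pi*t)/(108*pi**3) - cos(6*pi*t)/(18*pi**2); evaluating from -1 to 1: ∫_{-1}^{1} (-t**2 - 2*t - 4) cos(6*pi*t) dt = (-1/(9*pi**2)) - (0) = -1/(9*pi**2).
Hence a_6 = -1/(9*pi**2).

-1/(9*pi**2)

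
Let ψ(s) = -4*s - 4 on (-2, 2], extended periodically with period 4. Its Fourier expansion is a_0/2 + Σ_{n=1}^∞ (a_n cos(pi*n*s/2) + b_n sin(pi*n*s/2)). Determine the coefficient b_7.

-16/(7*pi)

b_7 = 1/2 ∫_{-2}^{2} ψ(s) sin(7*pi*s/2) ds.
Integrating by parts (boundary term plus one more integral), an antiderivative of (-4*s - 4) sin(7*pi*s/2) is 8*s*cos(7*pi*s/2)/(7*pi) - 16*sin(7*pi*s/2)/(49*pi**2) + 8*cos(7*pi*s/2)/(7*pi); evaluating from -2 to 2: ∫_{-2}^{2} (-4*s - 4) sin(7*pi*s/2) ds = (-24/(7*pi)) - (8/(7*pi)) = -32/(7*pi).
Hence b_7 = (1/2)·(-32/(7*pi)) = -16/(7*pi).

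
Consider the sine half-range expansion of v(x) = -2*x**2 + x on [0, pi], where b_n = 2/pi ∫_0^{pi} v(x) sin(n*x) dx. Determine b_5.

b_5 = 2/pi ∫_0^{pi} (-2*x**2 + x) sin(5*x) dx.
Integrating by parts twice (tabular method), an antiderivative of (-2*x**2 + x) sin(5*x) is 2*x**2*cos(5*x)/5 - 4*x*sin(5*x)/25 - x*cos(5*x)/5 + sin(5*x)/25 - 4*cos(5*x)/125; evaluating from 0 to pi: ∫_{0}^{pi} (-2*x**2 + x) sin(5*x) dx = (-2*pi**2/5 + 4/125 + pi/5) - (-4/125) = -2*pi**2/5 + 8/125 + pi/5.
Hence b_5 = (2/pi)·(-2*pi**2/5 + 8/125 + pi/5) = 2*(-50*pi**2 + 8 + 25*pi)/(125*pi).

2*(-50*pi**2 + 8 + 25*pi)/(125*pi)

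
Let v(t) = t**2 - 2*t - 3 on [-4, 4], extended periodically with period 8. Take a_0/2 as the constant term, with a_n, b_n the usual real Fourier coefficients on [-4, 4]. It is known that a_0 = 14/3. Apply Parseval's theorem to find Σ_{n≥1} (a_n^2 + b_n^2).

3968/45

Parseval: a_0^2/2 + Σ_{n≥1} (a_n^2+b_n^2) = 1/4 ∫_{-4}^{4} v(t)^2 dt = 1486/15.
Subtract a_0^2/2 = 98/9: Σ (a_n^2+b_n^2) = 3968/45.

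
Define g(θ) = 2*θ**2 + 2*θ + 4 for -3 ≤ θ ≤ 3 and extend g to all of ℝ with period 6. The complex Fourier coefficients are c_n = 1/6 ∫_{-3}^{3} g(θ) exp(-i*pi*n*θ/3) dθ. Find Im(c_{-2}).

-3/pi

Since g is real-valued, Im(c_{-2}) = -1/6 ∫_{-3}^{3} g(θ) sin(-2*pi*θ/3) dθ = b_{2}/2.
Integrating by parts twice (tabular method), an antiderivative of (2*θ**2 + 2*θ + 4) sin(-2*pi*θ/3) is 3*θ**2*cos(2*pi*θ/3)/pi - 9*θ*sin(2*pi*θ/3)/pi**2 + 3*θ*cos(2*pi*θ/3)/pi - 9*sin(2*pi*θ/3)/(2*pi**2) - 27*cos(2*pi*θ/3)/(2*pi**3) + 6*cos(2*pi*θ/3)/pi; evaluating from -3 to 3: ∫_{-3}^{3} (2*θ**2 + 2*θ + 4) sin(-2*pi*θ/3) dθ = (-27/(2*pi**3) + 42/pi) - (-27/(2*pi**3) + 24/pi) = 18/pi.
Hence Im(c_{-2}) = (-1/6)·(18/pi) = -3/pi.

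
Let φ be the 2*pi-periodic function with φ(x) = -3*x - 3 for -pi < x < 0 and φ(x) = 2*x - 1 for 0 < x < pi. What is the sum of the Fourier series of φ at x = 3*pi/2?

-3 + 3*pi/2

x = 3*pi/2 differs from x = -pi/2 by 1 full period(s), and the series is 2*pi-periodic.
φ is continuous at x = -pi/2 with value -3 + 3*pi/2, so the series converges to -3 + 3*pi/2 there.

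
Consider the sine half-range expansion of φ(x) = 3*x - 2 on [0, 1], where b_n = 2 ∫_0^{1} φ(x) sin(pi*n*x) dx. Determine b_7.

b_7 = 2 ∫_0^{1} (3*x - 2) sin(7*pi*x) dx.
Integrating by parts (boundary term plus one more integral), an antiderivative of (3*x - 2) sin(7*pi*x) is -3*x*cos(7*pi*x)/(7*pi) + 3*sin(7*pi*x)/(49*pi**2) + 2*cos(7*pi*x)/(7*pi); evaluating from 0 to 1: ∫_{0}^{1} (3*x - 2) sin(7*pi*x) dx = (1/(7*pi)) - (2/(7*pi)) = -1/(7*pi).
Hence b_7 = 2·(-1/(7*pi)) = -2/(7*pi).

-2/(7*pi)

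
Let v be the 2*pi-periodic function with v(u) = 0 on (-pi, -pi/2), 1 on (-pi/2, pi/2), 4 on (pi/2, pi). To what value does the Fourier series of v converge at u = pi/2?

At u = pi/2 the one-sided limits are v(pi/2^-) = 1 and v(pi/2^+) = 4.
By Dirichlet's theorem the series converges to their average, [(1) + (4)]/2 = 5/2.

5/2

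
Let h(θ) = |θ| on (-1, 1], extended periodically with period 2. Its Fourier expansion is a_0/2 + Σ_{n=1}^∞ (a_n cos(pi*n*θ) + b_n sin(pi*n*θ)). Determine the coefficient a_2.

a_2 = ∫_{-1}^{1} h(θ) cos(2*pi*θ) dθ.
h is even and cos(2*pi*θ) is even, so the integrand is even and a_2 = 2 ∫_0^{1} h(θ) cos(2*pi*θ) dθ.
Integrating by parts (boundary term plus one more integral), an antiderivative of (θ) cos(2*pi*θ) is θ*sin(2*pi*θ)/(2*pi) + cos(2*pi*θ)/(4*pi**2); evaluating from 0 to 1: ∫_{0}^{1} (θ) cos(2*pi*θ) dθ = (1/(4*pi**2)) - (1/(4*pi**2)) = 0.
Hence a_2 = 2·(0) = 0.

0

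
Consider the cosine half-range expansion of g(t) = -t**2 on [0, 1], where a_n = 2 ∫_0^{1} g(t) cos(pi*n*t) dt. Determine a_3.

4/(9*pi**2)

a_3 = 2 ∫_0^{1} (-t**2) cos(3*pi*t) dt.
Integrating by parts twice (tabular method), an antiderivative of (-t**2) cos(3*pi*t) is -t**2*sin(3*pi*t)/(3*pi) - 2*t*cos(3*pi*t)/(9*pi**2) + 2*sin(3*pi*t)/(27*pi**3); evaluating from 0 to 1: ∫_{0}^{1} (-t**2) cos(3*pi*t) dt = (2/(9*pi**2)) - (0) = 2/(9*pi**2).
Hence a_3 = 2·(2/(9*pi**2)) = 4/(9*pi**2).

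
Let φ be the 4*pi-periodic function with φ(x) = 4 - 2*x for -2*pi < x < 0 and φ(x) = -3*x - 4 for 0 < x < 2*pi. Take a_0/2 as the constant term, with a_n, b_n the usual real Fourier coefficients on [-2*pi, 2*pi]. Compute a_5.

a_5 = (1/(2*pi)) ∫_{-2*pi}^{2*pi} φ(x) cos(5*x/2) dx.
Split the integral at the breakpoints.
Integrating by parts (boundary term plus one more integral), an antiderivative of (4 - 2*x) cos(5*x/2) is -4*x*sin(5*x/2)/5 + 8*sin(5*x/2)/5 - 8*cos(5*x/2)/25; evaluating from -2*pi to 0: ∫_{-2*pi}^{0} (4 - 2*x) cos(5*x/2) dx = (-8/25) - (8/25) = -16/25.
Integrating by parts (boundary term plus one more integral), an antiderivative of (-3*x - 4) cos(5*x/2) is -6*x*sin(5*x/2)/5 - 8*sin(5*x/2)/5 - 12*cos(5*x/2)/25; evaluating from 0 to 2*pi: ∫_{0}^{2*pi} (-3*x - 4) cos(5*x/2) dx = (12/25) - (-12/25) = 24/25.
Summing the pieces and multiplying by (1/(2*pi)) gives a_5 = 4/(25*pi).

4/(25*pi)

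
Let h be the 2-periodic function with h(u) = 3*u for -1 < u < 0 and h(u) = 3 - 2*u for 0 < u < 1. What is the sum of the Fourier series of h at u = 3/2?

-3/2

u = 3/2 differs from u = -1/2 by 1 full period(s), and the series is 2-periodic.
h is continuous at u = -1/2 with value -3/2, so the series converges to -3/2 there.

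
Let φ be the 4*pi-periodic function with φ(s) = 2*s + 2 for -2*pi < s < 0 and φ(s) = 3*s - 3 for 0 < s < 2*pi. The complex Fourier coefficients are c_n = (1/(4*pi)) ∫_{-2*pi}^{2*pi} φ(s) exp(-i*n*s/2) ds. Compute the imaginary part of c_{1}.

Since φ is real-valued, Im(c_{1}) = -(1/(4*pi)) ∫_{-2*pi}^{2*pi} φ(s) sin(s/2) ds = -b_{1}/2.
Split the integral at the breakpoints.
Integrating by parts (boundary term plus one more integral), an antiderivative of (2*s + 2) sin(s/2) is -4*s*cos(s/2) + 8*sin(s/2) - 4*cos(s/2); evaluating from -2*pi to 0: ∫_{-2*pi}^{0} (2*s + 2) sin(s/2) ds = (-4) - (4 - 8*pi) = -8 + 8*pi.
Integrating by parts (boundary term plus one more integral), an antiderivative of (3*s - 3) sin(s/2) is -6*s*cos(s/2) + 12*sin(s/2) + 6*cos(s/2); evaluating from 0 to 2*pi: ∫_{0}^{2*pi} (3*s - 3) sin(s/2) ds = (-6 + 12*pi) - (6) = -12 + 12*pi.
So ∫_{-2*pi}^{2*pi} φ(s) sin(s/2) ds = -20 + 20*pi.
Hence Im(c_{1}) = (-1/(4*pi))·(-20 + 20*pi) = -5 + 5/pi.

-5 + 5/pi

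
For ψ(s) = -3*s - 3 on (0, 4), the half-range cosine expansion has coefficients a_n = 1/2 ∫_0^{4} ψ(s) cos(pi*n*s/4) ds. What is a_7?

48/(49*pi**2)

a_7 = 1/2 ∫_0^{4} (-3*s - 3) cos(7*pi*s/4) ds.
Integrating by parts (boundary term plus one more integral), an antiderivative of (-3*s - 3) cos(7*pi*s/4) is -12*s*sin(7*pi*s/4)/(7*pi) - 12*sin(7*pi*s/4)/(7*pi) - 48*cos(7*pi*s/4)/(49*pi**2); evaluating from 0 to 4: ∫_{0}^{4} (-3*s - 3) cos(7*pi*s/4) ds = (48/(49*pi**2)) - (-48/(49*pi**2)) = 96/(49*pi**2).
Hence a_7 = (1/2)·(96/(49*pi**2)) = 48/(49*pi**2).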